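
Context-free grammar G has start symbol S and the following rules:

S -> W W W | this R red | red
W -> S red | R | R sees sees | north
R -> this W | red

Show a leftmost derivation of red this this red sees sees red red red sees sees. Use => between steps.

S => W W W => R W W => red W W => red S red W => red this R red red W => red this this W red red W => red this this R sees sees red red W => red this this red sees sees red red W => red this this red sees sees red red R sees sees => red this this red sees sees red red red sees sees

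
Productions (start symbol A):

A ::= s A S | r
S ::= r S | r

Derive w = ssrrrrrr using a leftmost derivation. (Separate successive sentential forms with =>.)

A=>sAS=>ssASS=>ssrSS=>ssrrSS=>ssrrrS=>ssrrrrS=>ssrrrrrS=>ssrrrrrr

A => sAS   [A ::= s A S]
sAS => ssASS   [A ::= s A S]
ssASS => ssrSS   [A ::= r]
ssrSS => ssrrSS   [S ::= r S]
ssrrSS => ssrrrS   [S ::= r]
ssrrrS => ssrrrrS   [S ::= r S]
ssrrrrS => ssrrrrrS   [S ::= r S]
ssrrrrrS => ssrrrrrr   [S ::= r]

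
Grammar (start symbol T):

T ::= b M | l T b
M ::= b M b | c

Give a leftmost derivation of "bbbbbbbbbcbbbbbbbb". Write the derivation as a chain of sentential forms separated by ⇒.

T ⇒ bM ⇒ bbMb ⇒ bbbMbb ⇒ bbbbMbbb ⇒ bbbbbMbbbb ⇒ bbbbbbMbbbbb ⇒ bbbbbbbMbbbbbb ⇒ bbbbbbbbMbbbbbbb ⇒ bbbbbbbbbMbbbbbbbb ⇒ bbbbbbbbbcbbbbbbbb

T ⇒ bM   [T ::= b M]
bM ⇒ bbMb   [M ::= b M b]
bbMb ⇒ bbbMbb   [M ::= b M b]
bbbMbb ⇒ bbbbMbbb   [M ::= b M b]
bbbbMbbb ⇒ bbbbbMbbbb   [M ::= b M b]
bbbbbMbbbb ⇒ bbbbbbMbbbbb   [M ::= b M b]
bbbbbbMbbbbb ⇒ bbbbbbbMbbbbbb   [M ::= b M b]
bbbbbbbMbbbbbb ⇒ bbbbbbbbMbbbbbbb   [M ::= b M b]
bbbbbbbbMbbbbbbb ⇒ bbbbbbbbbMbbbbbbbb   [M ::= b M b]
bbbbbbbbbMbbbbbbbb ⇒ bbbbbbbbbcbbbbbbbb   [M ::= c]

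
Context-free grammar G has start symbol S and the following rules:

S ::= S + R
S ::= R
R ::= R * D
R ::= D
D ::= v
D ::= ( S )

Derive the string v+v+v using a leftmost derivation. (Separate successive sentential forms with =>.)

S => S+R   [S ::= S + R]
S+R => S+R+R   [S ::= S + R]
S+R+R => R+R+R   [S ::= R]
R+R+R => D+R+R   [R ::= D]
D+R+R => v+R+R   [D ::= v]
v+R+R => v+D+R   [R ::= D]
v+D+R => v+v+R   [D ::= v]
v+v+R => v+v+D   [R ::= D]
v+v+D => v+v+v   [D ::= v]

S => S+R => S+R+R => R+R+R => D+R+R => v+R+R => v+D+R => v+v+R => v+v+D => v+v+v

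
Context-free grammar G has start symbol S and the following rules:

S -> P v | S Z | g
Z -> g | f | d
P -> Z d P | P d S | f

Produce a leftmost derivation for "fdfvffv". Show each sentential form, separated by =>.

S => Pv   [S -> P v]
Pv => PdSv   [P -> P d S]
PdSv => fdSv   [P -> f]
fdSv => fdSZv   [S -> S Z]
fdSZv => fdSZZv   [S -> S Z]
fdSZZv => fdPvZZv   [S -> P v]
fdPvZZv => fdfvZZv   [P -> f]
fdfvZZv => fdfvfZv   [Z -> f]
fdfvfZv => fdfvffv   [Z -> f]

S => Pv => PdSv => fdSv => fdSZv => fdSZZv => fdPvZZv => fdfvZZv => fdfvfZv => fdfvffv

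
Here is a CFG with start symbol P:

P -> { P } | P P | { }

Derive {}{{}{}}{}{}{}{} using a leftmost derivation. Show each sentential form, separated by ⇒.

P⇒PP⇒PPP⇒PPPP⇒PPPPP⇒PPPPPP⇒{}PPPPP⇒{}{P}PPPP⇒{}{PP}PPPP⇒{}{{}P}PPPP⇒{}{{}{}}PPPP⇒{}{{}{}}{}PPP⇒{}{{}{}}{}{}PP⇒{}{{}{}}{}{}{}P⇒{}{{}{}}{}{}{}{}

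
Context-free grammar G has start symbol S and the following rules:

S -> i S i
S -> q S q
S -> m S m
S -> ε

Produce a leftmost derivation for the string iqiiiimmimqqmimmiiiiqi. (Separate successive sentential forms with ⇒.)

S ⇒ iSi   [S -> i S i]
iSi ⇒ iqSqi   [S -> q S q]
iqSqi ⇒ iqiSiqi   [S -> i S i]
iqiSiqi ⇒ iqiiSiiqi   [S -> i S i]
iqiiSiiqi ⇒ iqiiiSiiiqi   [S -> i S i]
iqiiiSiiiqi ⇒ iqiiiiSiiiiqi   [S -> i S i]
iqiiiiSiiiiqi ⇒ iqiiiimSmiiiiqi   [S -> m S m]
iqiiiimSmiiiiqi ⇒ iqiiiimmSmmiiiiqi   [S -> m S m]
iqiiiimmSmmiiiiqi ⇒ iqiiiimmiSimmiiiiqi   [S -> i S i]
iqiiiimmiSimmiiiiqi ⇒ iqiiiimmimSmimmiiiiqi   [S -> m S m]
iqiiiimmimSmimmiiiiqi ⇒ iqiiiimmimqSqmimmiiiiqi   [S -> q S q]
iqiiiimmimqSqmimmiiiiqi ⇒ iqiiiimmimqqmimmiiiiqi   [S -> ε]

S ⇒ iSi ⇒ iqSqi ⇒ iqiSiqi ⇒ iqiiSiiqi ⇒ iqiiiSiiiqi ⇒ iqiiiiSiiiiqi ⇒ iqiiiimSmiiiiqi ⇒ iqiiiimmSmmiiiiqi ⇒ iqiiiimmiSimmiiiiqi ⇒ iqiiiimmimSmimmiiiiqi ⇒ iqiiiimmimqSqmimmiiiiqi ⇒ iqiiiimmimqqmimmiiiiqi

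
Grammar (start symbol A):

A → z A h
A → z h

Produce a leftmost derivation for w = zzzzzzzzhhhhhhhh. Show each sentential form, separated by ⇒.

A ⇒ zAh ⇒ zzAhh ⇒ zzzAhhh ⇒ zzzzAhhhh ⇒ zzzzzAhhhhh ⇒ zzzzzzAhhhhhh ⇒ zzzzzzzAhhhhhhh ⇒ zzzzzzzzhhhhhhhh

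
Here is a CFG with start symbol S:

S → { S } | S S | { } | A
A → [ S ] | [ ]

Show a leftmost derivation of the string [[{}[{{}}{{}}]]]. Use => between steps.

S => A => [S] => [A] => [[S]] => [[SS]] => [[{}S]] => [[{}A]] => [[{}[S]]] => [[{}[SS]]] => [[{}[{S}S]]] => [[{}[{{}}S]]] => [[{}[{{}}{S}]]] => [[{}[{{}}{{}}]]]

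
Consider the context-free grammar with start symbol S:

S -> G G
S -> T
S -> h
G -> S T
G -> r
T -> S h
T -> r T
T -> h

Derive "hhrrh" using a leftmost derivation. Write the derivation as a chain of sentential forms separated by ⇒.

S ⇒ GG ⇒ STG ⇒ hTG ⇒ hhG ⇒ hhST ⇒ hhGGT ⇒ hhrGT ⇒ hhrrT ⇒ hhrrh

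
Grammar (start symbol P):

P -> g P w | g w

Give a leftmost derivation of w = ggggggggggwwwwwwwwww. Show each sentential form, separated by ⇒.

P ⇒ gPw ⇒ ggPww ⇒ gggPwww ⇒ ggggPwwww ⇒ gggggPwwwww ⇒ ggggggPwwwwww ⇒ gggggggPwwwwwww ⇒ ggggggggPwwwwwwww ⇒ gggggggggPwwwwwwwww ⇒ ggggggggggwwwwwwwwww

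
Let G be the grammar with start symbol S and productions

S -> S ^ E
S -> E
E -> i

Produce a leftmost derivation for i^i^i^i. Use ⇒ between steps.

S ⇒ S^E   [S -> S ^ E]
S^E ⇒ S^E^E   [S -> S ^ E]
S^E^E ⇒ S^E^E^E   [S -> S ^ E]
S^E^E^E ⇒ E^E^E^E   [S -> E]
E^E^E^E ⇒ i^E^E^E   [E -> i]
i^E^E^E ⇒ i^i^E^E   [E -> i]
i^i^E^E ⇒ i^i^i^E   [E -> i]
i^i^i^E ⇒ i^i^i^i   [E -> i]

S ⇒ S^E ⇒ S^E^E ⇒ S^E^E^E ⇒ E^E^E^E ⇒ i^E^E^E ⇒ i^i^E^E ⇒ i^i^i^E ⇒ i^i^i^i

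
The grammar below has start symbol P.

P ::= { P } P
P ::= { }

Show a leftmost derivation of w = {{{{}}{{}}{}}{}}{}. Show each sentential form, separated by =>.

P => {P}P => {{P}P}P => {{{P}P}P}P => {{{{}}P}P}P => {{{{}}{P}P}P}P => {{{{}}{{}}P}P}P => {{{{}}{{}}{}}P}P => {{{{}}{{}}{}}{}}P => {{{{}}{{}}{}}{}}{}

P => {P}P   [P ::= { P } P]
{P}P => {{P}P}P   [P ::= { P } P]
{{P}P}P => {{{P}P}P}P   [P ::= { P } P]
{{{P}P}P}P => {{{{}}P}P}P   [P ::= { }]
{{{{}}P}P}P => {{{{}}{P}P}P}P   [P ::= { P } P]
{{{{}}{P}P}P}P => {{{{}}{{}}P}P}P   [P ::= { }]
{{{{}}{{}}P}P}P => {{{{}}{{}}{}}P}P   [P ::= { }]
{{{{}}{{}}{}}P}P => {{{{}}{{}}{}}{}}P   [P ::= { }]
{{{{}}{{}}{}}{}}P => {{{{}}{{}}{}}{}}{}   [P ::= { }]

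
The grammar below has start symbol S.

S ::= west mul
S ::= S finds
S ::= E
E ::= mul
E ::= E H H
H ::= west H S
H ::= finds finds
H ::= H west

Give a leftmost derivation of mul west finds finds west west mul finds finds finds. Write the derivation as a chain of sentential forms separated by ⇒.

S ⇒ S finds ⇒ E finds ⇒ E H H finds ⇒ mul H H finds ⇒ mul west H S H finds ⇒ mul west H west S H finds ⇒ mul west finds finds west S H finds ⇒ mul west finds finds west west mul H finds ⇒ mul west finds finds west west mul finds finds finds

S ⇒ S finds   [S ::= S finds]
S finds ⇒ E finds   [S ::= E]
E finds ⇒ E H H finds   [E ::= E H H]
E H H finds ⇒ mul H H finds   [E ::= mul]
mul H H finds ⇒ mul west H S H finds   [H ::= west H S]
mul west H S H finds ⇒ mul west H west S H finds   [H ::= H west]
mul west H west S H finds ⇒ mul west finds finds west S H finds   [H ::= finds finds]
mul west finds finds west S H finds ⇒ mul west finds finds west west mul H finds   [S ::= west mul]
mul west finds finds west west mul H finds ⇒ mul west finds finds west west mul finds finds finds   [H ::= finds finds]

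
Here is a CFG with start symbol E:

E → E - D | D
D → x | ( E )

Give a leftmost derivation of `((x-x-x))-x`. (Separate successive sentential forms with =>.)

E => E-D   [E → E - D]
E-D => D-D   [E → D]
D-D => (E)-D   [D → ( E )]
(E)-D => (D)-D   [E → D]
(D)-D => ((E))-D   [D → ( E )]
((E))-D => ((E-D))-D   [E → E - D]
((E-D))-D => ((E-D-D))-D   [E → E - D]
((E-D-D))-D => ((D-D-D))-D   [E → D]
((D-D-D))-D => ((x-D-D))-D   [D → x]
((x-D-D))-D => ((x-x-D))-D   [D → x]
((x-x-D))-D => ((x-x-x))-D   [D → x]
((x-x-x))-D => ((x-x-x))-x   [D → x]

E=>E-D=>D-D=>(E)-D=>(D)-D=>((E))-D=>((E-D))-D=>((E-D-D))-D=>((D-D-D))-D=>((x-D-D))-D=>((x-x-D))-D=>((x-x-x))-D=>((x-x-x))-x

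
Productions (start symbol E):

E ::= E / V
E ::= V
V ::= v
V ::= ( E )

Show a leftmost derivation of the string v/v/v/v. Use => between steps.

E => E/V   [E ::= E / V]
E/V => E/V/V   [E ::= E / V]
E/V/V => E/V/V/V   [E ::= E / V]
E/V/V/V => V/V/V/V   [E ::= V]
V/V/V/V => v/V/V/V   [V ::= v]
v/V/V/V => v/v/V/V   [V ::= v]
v/v/V/V => v/v/v/V   [V ::= v]
v/v/v/V => v/v/v/v   [V ::= v]

E=>E/V=>E/V/V=>E/V/V/V=>V/V/V/V=>v/V/V/V=>v/v/V/V=>v/v/v/V=>v/v/v/v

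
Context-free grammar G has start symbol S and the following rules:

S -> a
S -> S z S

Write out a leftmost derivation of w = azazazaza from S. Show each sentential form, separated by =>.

S => SzS   [S -> S z S]
SzS => azS   [S -> a]
azS => azSzS   [S -> S z S]
azSzS => azSzSzS   [S -> S z S]
azSzSzS => azSzSzSzS   [S -> S z S]
azSzSzSzS => azazSzSzS   [S -> a]
azazSzSzS => azazazSzS   [S -> a]
azazazSzS => azazazazS   [S -> a]
azazazazS => azazazaza   [S -> a]

S => SzS => azS => azSzS => azSzSzS => azSzSzSzS => azazSzSzS => azazazSzS => azazazazS => azazazaza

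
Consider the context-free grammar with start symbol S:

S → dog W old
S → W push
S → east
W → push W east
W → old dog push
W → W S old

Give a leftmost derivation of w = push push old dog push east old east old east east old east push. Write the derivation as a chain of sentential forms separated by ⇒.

S ⇒ W push ⇒ push W east push ⇒ push W S old east push ⇒ push push W east S old east push ⇒ push push W S old east S old east push ⇒ push push W S old S old east S old east push ⇒ push push old dog push S old S old east S old east push ⇒ push push old dog push east old S old east S old east push ⇒ push push old dog push east old east old east S old east push ⇒ push push old dog push east old east old east east old east push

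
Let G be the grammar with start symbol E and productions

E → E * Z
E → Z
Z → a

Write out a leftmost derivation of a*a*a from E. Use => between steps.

E => E*Z => E*Z*Z => Z*Z*Z => a*Z*Z => a*a*Z => a*a*a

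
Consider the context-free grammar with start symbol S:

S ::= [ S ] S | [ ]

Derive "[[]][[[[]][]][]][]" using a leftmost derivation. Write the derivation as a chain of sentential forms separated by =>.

S => [S]S => [[]]S => [[]][S]S => [[]][[S]S]S => [[]][[[S]S]S]S => [[]][[[[]]S]S]S => [[]][[[[]][]]S]S => [[]][[[[]][]][]]S => [[]][[[[]][]][]][]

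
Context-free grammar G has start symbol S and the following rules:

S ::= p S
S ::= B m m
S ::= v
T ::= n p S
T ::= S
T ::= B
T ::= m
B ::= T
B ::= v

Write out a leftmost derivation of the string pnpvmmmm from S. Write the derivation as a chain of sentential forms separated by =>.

S => pS   [S ::= p S]
pS => pBmm   [S ::= B m m]
pBmm => pTmm   [B ::= T]
pTmm => pnpSmm   [T ::= n p S]
pnpSmm => pnpBmmmm   [S ::= B m m]
pnpBmmmm => pnpvmmmm   [B ::= v]

S=>pS=>pBmm=>pTmm=>pnpSmm=>pnpBmmmm=>pnpvmmmm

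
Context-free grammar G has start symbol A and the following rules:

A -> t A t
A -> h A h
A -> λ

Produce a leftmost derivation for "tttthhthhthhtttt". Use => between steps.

A => tAt => ttAtt => tttAttt => ttttAtttt => tttthAhtttt => tttthhAhhtttt => tttthhtAthhtttt => tttthhthAhthhtttt => tttthhthhthhtttt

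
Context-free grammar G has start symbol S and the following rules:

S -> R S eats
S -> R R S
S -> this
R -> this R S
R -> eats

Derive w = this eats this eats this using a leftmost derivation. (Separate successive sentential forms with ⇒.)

S ⇒ R R S   [S -> R R S]
R R S ⇒ this R S R S   [R -> this R S]
this R S R S ⇒ this eats S R S   [R -> eats]
this eats S R S ⇒ this eats this R S   [S -> this]
this eats this R S ⇒ this eats this eats S   [R -> eats]
this eats this eats S ⇒ this eats this eats this   [S -> this]

S ⇒ R R S ⇒ this R S R S ⇒ this eats S R S ⇒ this eats this R S ⇒ this eats this eats S ⇒ this eats this eats this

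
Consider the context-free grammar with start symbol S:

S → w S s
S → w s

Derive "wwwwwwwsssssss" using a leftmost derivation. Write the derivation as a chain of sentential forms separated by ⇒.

S ⇒ wSs ⇒ wwSss ⇒ wwwSsss ⇒ wwwwSssss ⇒ wwwwwSsssss ⇒ wwwwwwSssssss ⇒ wwwwwwwsssssss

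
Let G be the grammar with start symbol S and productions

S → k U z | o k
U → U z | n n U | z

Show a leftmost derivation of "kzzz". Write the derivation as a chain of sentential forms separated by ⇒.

S⇒kUz⇒kUzz⇒kzzz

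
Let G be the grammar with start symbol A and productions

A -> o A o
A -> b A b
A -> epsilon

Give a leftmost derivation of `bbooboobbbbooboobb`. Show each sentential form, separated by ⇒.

A ⇒ bAb   [A -> b A b]
bAb ⇒ bbAbb   [A -> b A b]
bbAbb ⇒ bboAobb   [A -> o A o]
bboAobb ⇒ bbooAoobb   [A -> o A o]
bbooAoobb ⇒ bboobAboobb   [A -> b A b]
bboobAboobb ⇒ bbooboAoboobb   [A -> o A o]
bbooboAoboobb ⇒ bboobooAooboobb   [A -> o A o]
bboobooAooboobb ⇒ bbooboobAbooboobb   [A -> b A b]
bbooboobAbooboobb ⇒ bbooboobbAbbooboobb   [A -> b A b]
bbooboobbAbbooboobb ⇒ bbooboobbbbooboobb   [A -> epsilon]

A ⇒ bAb ⇒ bbAbb ⇒ bboAobb ⇒ bbooAoobb ⇒ bboobAboobb ⇒ bbooboAoboobb ⇒ bboobooAooboobb ⇒ bbooboobAbooboobb ⇒ bbooboobbAbbooboobb ⇒ bbooboobbbbooboobb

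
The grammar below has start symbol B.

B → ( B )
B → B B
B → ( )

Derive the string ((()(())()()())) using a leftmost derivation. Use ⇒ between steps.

B⇒(B)⇒((B))⇒((BB))⇒((BBB))⇒((()BB))⇒((()BBB))⇒((()BBBB))⇒((()(B)BBB))⇒((()(())BBB))⇒((()(())()BB))⇒((()(())()()B))⇒((()(())()()()))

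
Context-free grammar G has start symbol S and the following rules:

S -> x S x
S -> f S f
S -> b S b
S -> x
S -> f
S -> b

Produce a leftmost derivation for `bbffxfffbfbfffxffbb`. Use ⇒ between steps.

S⇒bSb⇒bbSbb⇒bbfSfbb⇒bbffSffbb⇒bbffxSxffbb⇒bbffxfSfxffbb⇒bbffxffSffxffbb⇒bbffxfffSfffxffbb⇒bbffxfffbSbfffxffbb⇒bbffxfffbfbfffxffbb

S ⇒ bSb   [S -> b S b]
bSb ⇒ bbSbb   [S -> b S b]
bbSbb ⇒ bbfSfbb   [S -> f S f]
bbfSfbb ⇒ bbffSffbb   [S -> f S f]
bbffSffbb ⇒ bbffxSxffbb   [S -> x S x]
bbffxSxffbb ⇒ bbffxfSfxffbb   [S -> f S f]
bbffxfSfxffbb ⇒ bbffxffSffxffbb   [S -> f S f]
bbffxffSffxffbb ⇒ bbffxfffSfffxffbb   [S -> f S f]
bbffxfffSfffxffbb ⇒ bbffxfffbSbfffxffbb   [S -> b S b]
bbffxfffbSbfffxffbb ⇒ bbffxfffbfbfffxffbb   [S -> f]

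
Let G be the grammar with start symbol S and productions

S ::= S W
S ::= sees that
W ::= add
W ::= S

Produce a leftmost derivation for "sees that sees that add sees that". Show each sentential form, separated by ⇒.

S ⇒ S W ⇒ S W W ⇒ sees that W W ⇒ sees that S W ⇒ sees that S W W ⇒ sees that sees that W W ⇒ sees that sees that add W ⇒ sees that sees that add S ⇒ sees that sees that add sees that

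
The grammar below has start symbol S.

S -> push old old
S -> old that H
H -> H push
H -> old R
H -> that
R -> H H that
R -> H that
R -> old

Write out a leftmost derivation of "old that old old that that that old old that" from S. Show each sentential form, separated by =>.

S => old that H => old that old R => old that old H H that => old that old old R H that => old that old old H H that H that => old that old old that H that H that => old that old old that that that H that => old that old old that that that old R that => old that old old that that that old old that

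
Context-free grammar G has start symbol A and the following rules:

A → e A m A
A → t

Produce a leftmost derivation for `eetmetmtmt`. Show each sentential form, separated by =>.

A=>eAmA=>eeAmAmA=>eetmAmA=>eetmeAmAmA=>eetmetmAmA=>eetmetmtmA=>eetmetmtmt

A => eAmA   [A → e A m A]
eAmA => eeAmAmA   [A → e A m A]
eeAmAmA => eetmAmA   [A → t]
eetmAmA => eetmeAmAmA   [A → e A m A]
eetmeAmAmA => eetmetmAmA   [A → t]
eetmetmAmA => eetmetmtmA   [A → t]
eetmetmtmA => eetmetmtmt   [A → t]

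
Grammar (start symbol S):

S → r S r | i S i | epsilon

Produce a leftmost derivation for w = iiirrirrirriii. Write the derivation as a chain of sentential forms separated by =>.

S => iSi => iiSii => iiiSiii => iiirSriii => iiirrSrriii => iiirriSirriii => iiirrirSrirriii => iiirrirrirriii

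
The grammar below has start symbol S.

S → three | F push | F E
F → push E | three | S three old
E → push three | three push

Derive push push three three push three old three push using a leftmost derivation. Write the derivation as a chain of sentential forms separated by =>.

S => F E => S three old E => F E three old E => push E E three old E => push push three E three old E => push push three three push three old E => push push three three push three old three push

S => F E   [S → F E]
F E => S three old E   [F → S three old]
S three old E => F E three old E   [S → F E]
F E three old E => push E E three old E   [F → push E]
push E E three old E => push push three E three old E   [E → push three]
push push three E three old E => push push three three push three old E   [E → three push]
push push three three push three old E => push push three three push three old three push   [E → three push]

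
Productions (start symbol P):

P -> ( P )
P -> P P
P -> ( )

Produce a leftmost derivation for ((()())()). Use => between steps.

P => (P) => (PP) => ((P)P) => ((PP)P) => ((()P)P) => ((()())P) => ((()())())

P => (P)   [P -> ( P )]
(P) => (PP)   [P -> P P]
(PP) => ((P)P)   [P -> ( P )]
((P)P) => ((PP)P)   [P -> P P]
((PP)P) => ((()P)P)   [P -> ( )]
((()P)P) => ((()())P)   [P -> ( )]
((()())P) => ((()())())   [P -> ( )]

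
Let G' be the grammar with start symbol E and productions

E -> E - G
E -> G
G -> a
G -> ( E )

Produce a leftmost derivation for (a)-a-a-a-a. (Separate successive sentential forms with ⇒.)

E ⇒ E-G ⇒ E-G-G ⇒ E-G-G-G ⇒ E-G-G-G-G ⇒ G-G-G-G-G ⇒ (E)-G-G-G-G ⇒ (G)-G-G-G-G ⇒ (a)-G-G-G-G ⇒ (a)-a-G-G-G ⇒ (a)-a-a-G-G ⇒ (a)-a-a-a-G ⇒ (a)-a-a-a-a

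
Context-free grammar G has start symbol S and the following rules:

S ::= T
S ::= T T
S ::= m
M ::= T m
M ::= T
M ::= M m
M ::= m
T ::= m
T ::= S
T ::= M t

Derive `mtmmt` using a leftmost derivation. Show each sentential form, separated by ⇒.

S ⇒ TT ⇒ MtT ⇒ mtT ⇒ mtMt ⇒ mtMmt ⇒ mtmmt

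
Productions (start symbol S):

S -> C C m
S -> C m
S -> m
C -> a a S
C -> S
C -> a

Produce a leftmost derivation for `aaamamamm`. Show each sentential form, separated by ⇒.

S⇒CCm⇒aCm⇒aSm⇒aCCmm⇒aaaSCmm⇒aaaCCmCmm⇒aaaSCmCmm⇒aaamCmCmm⇒aaamamCmm⇒aaamamamm

S ⇒ CCm   [S -> C C m]
CCm ⇒ aCm   [C -> a]
aCm ⇒ aSm   [C -> S]
aSm ⇒ aCCmm   [S -> C C m]
aCCmm ⇒ aaaSCmm   [C -> a a S]
aaaSCmm ⇒ aaaCCmCmm   [S -> C C m]
aaaCCmCmm ⇒ aaaSCmCmm   [C -> S]
aaaSCmCmm ⇒ aaamCmCmm   [S -> m]
aaamCmCmm ⇒ aaamamCmm   [C -> a]
aaamamCmm ⇒ aaamamamm   [C -> a]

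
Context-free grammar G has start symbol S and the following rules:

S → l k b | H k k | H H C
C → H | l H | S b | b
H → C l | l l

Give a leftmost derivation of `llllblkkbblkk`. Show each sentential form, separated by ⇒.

S ⇒ Hkk   [S → H k k]
Hkk ⇒ Clkk   [H → C l]
Clkk ⇒ Sblkk   [C → S b]
Sblkk ⇒ HHCblkk   [S → H H C]
HHCblkk ⇒ llHCblkk   [H → l l]
llHCblkk ⇒ llllCblkk   [H → l l]
llllCblkk ⇒ llllSbblkk   [C → S b]
llllSbblkk ⇒ llllHkkbblkk   [S → H k k]
llllHkkbblkk ⇒ llllClkkbblkk   [H → C l]
llllClkkbblkk ⇒ llllblkkbblkk   [C → b]

S⇒Hkk⇒Clkk⇒Sblkk⇒HHCblkk⇒llHCblkk⇒llllCblkk⇒llllSbblkk⇒llllHkkbblkk⇒llllClkkbblkk⇒llllblkkbblkk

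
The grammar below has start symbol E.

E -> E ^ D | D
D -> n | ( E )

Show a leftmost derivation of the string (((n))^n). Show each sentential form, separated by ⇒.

E⇒D⇒(E)⇒(E^D)⇒(D^D)⇒((E)^D)⇒((D)^D)⇒(((E))^D)⇒(((D))^D)⇒(((n))^D)⇒(((n))^n)

E ⇒ D   [E -> D]
D ⇒ (E)   [D -> ( E )]
(E) ⇒ (E^D)   [E -> E ^ D]
(E^D) ⇒ (D^D)   [E -> D]
(D^D) ⇒ ((E)^D)   [D -> ( E )]
((E)^D) ⇒ ((D)^D)   [E -> D]
((D)^D) ⇒ (((E))^D)   [D -> ( E )]
(((E))^D) ⇒ (((D))^D)   [E -> D]
(((D))^D) ⇒ (((n))^D)   [D -> n]
(((n))^D) ⇒ (((n))^n)   [D -> n]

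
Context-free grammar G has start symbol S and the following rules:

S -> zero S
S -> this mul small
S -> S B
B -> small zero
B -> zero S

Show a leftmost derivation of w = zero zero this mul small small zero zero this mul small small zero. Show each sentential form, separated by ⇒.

S ⇒ S B   [S -> S B]
S B ⇒ S B B   [S -> S B]
S B B ⇒ zero S B B   [S -> zero S]
zero S B B ⇒ zero zero S B B   [S -> zero S]
zero zero S B B ⇒ zero zero this mul small B B   [S -> this mul small]
zero zero this mul small B B ⇒ zero zero this mul small small zero B   [B -> small zero]
zero zero this mul small small zero B ⇒ zero zero this mul small small zero zero S   [B -> zero S]
zero zero this mul small small zero zero S ⇒ zero zero this mul small small zero zero S B   [S -> S B]
zero zero this mul small small zero zero S B ⇒ zero zero this mul small small zero zero this mul small B   [S -> this mul small]
zero zero this mul small small zero zero this mul small B ⇒ zero zero this mul small small zero zero this mul small small zero   [B -> small zero]

S ⇒ S B ⇒ S B B ⇒ zero S B B ⇒ zero zero S B B ⇒ zero zero this mul small B B ⇒ zero zero this mul small small zero B ⇒ zero zero this mul small small zero zero S ⇒ zero zero this mul small small zero zero S B ⇒ zero zero this mul small small zero zero this mul small B ⇒ zero zero this mul small small zero zero this mul small small zero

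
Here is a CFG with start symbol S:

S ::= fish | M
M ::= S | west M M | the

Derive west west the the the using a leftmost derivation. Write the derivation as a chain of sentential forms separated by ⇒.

S ⇒ M   [S ::= M]
M ⇒ west M M   [M ::= west M M]
west M M ⇒ west west M M M   [M ::= west M M]
west west M M M ⇒ west west the M M   [M ::= the]
west west the M M ⇒ west west the the M   [M ::= the]
west west the the M ⇒ west west the the the   [M ::= the]

S ⇒ M ⇒ west M M ⇒ west west M M M ⇒ west west the M M ⇒ west west the the M ⇒ west west the the the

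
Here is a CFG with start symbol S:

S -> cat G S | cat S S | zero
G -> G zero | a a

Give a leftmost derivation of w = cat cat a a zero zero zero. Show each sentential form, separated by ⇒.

S ⇒ cat S S   [S -> cat S S]
cat S S ⇒ cat cat G S S   [S -> cat G S]
cat cat G S S ⇒ cat cat G zero S S   [G -> G zero]
cat cat G zero S S ⇒ cat cat a a zero S S   [G -> a a]
cat cat a a zero S S ⇒ cat cat a a zero zero S   [S -> zero]
cat cat a a zero zero S ⇒ cat cat a a zero zero zero   [S -> zero]

S ⇒ cat S S ⇒ cat cat G S S ⇒ cat cat G zero S S ⇒ cat cat a a zero S S ⇒ cat cat a a zero zero S ⇒ cat cat a a zero zero zero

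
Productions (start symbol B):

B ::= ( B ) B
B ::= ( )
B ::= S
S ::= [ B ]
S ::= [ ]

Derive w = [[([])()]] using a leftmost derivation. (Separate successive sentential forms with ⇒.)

B ⇒ S   [B ::= S]
S ⇒ [B]   [S ::= [ B ]]
[B] ⇒ [S]   [B ::= S]
[S] ⇒ [[B]]   [S ::= [ B ]]
[[B]] ⇒ [[(B)B]]   [B ::= ( B ) B]
[[(B)B]] ⇒ [[(S)B]]   [B ::= S]
[[(S)B]] ⇒ [[([])B]]   [S ::= [ ]]
[[([])B]] ⇒ [[([])()]]   [B ::= ( )]

B⇒S⇒[B]⇒[S]⇒[[B]]⇒[[(B)B]]⇒[[(S)B]]⇒[[([])B]]⇒[[([])()]]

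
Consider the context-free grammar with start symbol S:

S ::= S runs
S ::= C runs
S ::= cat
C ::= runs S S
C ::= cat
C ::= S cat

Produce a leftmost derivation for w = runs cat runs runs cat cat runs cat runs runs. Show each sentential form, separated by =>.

S => C runs => runs S S runs => runs cat S runs => runs cat C runs runs => runs cat runs S S runs runs => runs cat runs C runs S runs runs => runs cat runs runs S S runs S runs runs => runs cat runs runs cat S runs S runs runs => runs cat runs runs cat cat runs S runs runs => runs cat runs runs cat cat runs cat runs runs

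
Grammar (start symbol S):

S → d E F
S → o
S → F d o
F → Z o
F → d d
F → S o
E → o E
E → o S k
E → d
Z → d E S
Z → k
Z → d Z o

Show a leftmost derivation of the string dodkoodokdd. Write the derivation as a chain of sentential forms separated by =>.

S=>dEF=>doSkF=>doFdokF=>doZodokF=>dodZoodokF=>dodkoodokF=>dodkoodokdd

S => dEF   [S → d E F]
dEF => doSkF   [E → o S k]
doSkF => doFdokF   [S → F d o]
doFdokF => doZodokF   [F → Z o]
doZodokF => dodZoodokF   [Z → d Z o]
dodZoodokF => dodkoodokF   [Z → k]
dodkoodokF => dodkoodokdd   [F → d d]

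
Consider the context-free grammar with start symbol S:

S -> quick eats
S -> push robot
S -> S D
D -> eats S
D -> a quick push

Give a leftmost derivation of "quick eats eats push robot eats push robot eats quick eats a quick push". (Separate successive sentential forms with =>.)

S => S D => S D D => S D D D => S D D D D => quick eats D D D D => quick eats eats S D D D => quick eats eats push robot D D D => quick eats eats push robot eats S D D => quick eats eats push robot eats push robot D D => quick eats eats push robot eats push robot eats S D => quick eats eats push robot eats push robot eats quick eats D => quick eats eats push robot eats push robot eats quick eats a quick push

S => S D   [S -> S D]
S D => S D D   [S -> S D]
S D D => S D D D   [S -> S D]
S D D D => S D D D D   [S -> S D]
S D D D D => quick eats D D D D   [S -> quick eats]
quick eats D D D D => quick eats eats S D D D   [D -> eats S]
quick eats eats S D D D => quick eats eats push robot D D D   [S -> push robot]
quick eats eats push robot D D D => quick eats eats push robot eats S D D   [D -> eats S]
quick eats eats push robot eats S D D => quick eats eats push robot eats push robot D D   [S -> push robot]
quick eats eats push robot eats push robot D D => quick eats eats push robot eats push robot eats S D   [D -> eats S]
quick eats eats push robot eats push robot eats S D => quick eats eats push robot eats push robot eats quick eats D   [S -> quick eats]
quick eats eats push robot eats push robot eats quick eats D => quick eats eats push robot eats push robot eats quick eats a quick push   [D -> a quick push]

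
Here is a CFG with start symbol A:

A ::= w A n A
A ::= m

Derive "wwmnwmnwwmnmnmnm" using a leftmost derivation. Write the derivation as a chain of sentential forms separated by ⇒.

A ⇒ wAnA ⇒ wwAnAnA ⇒ wwmnAnA ⇒ wwmnwAnAnA ⇒ wwmnwmnAnA ⇒ wwmnwmnwAnAnA ⇒ wwmnwmnwwAnAnAnA ⇒ wwmnwmnwwmnAnAnA ⇒ wwmnwmnwwmnmnAnA ⇒ wwmnwmnwwmnmnmnA ⇒ wwmnwmnwwmnmnmnm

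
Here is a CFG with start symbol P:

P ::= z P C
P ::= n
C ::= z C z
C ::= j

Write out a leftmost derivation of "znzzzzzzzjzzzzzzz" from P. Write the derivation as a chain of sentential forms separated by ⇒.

P ⇒ zPC ⇒ znC ⇒ znzCz ⇒ znzzCzz ⇒ znzzzCzzz ⇒ znzzzzCzzzz ⇒ znzzzzzCzzzzz ⇒ znzzzzzzCzzzzzz ⇒ znzzzzzzzCzzzzzzz ⇒ znzzzzzzzjzzzzzzz

P ⇒ zPC   [P ::= z P C]
zPC ⇒ znC   [P ::= n]
znC ⇒ znzCz   [C ::= z C z]
znzCz ⇒ znzzCzz   [C ::= z C z]
znzzCzz ⇒ znzzzCzzz   [C ::= z C z]
znzzzCzzz ⇒ znzzzzCzzzz   [C ::= z C z]
znzzzzCzzzz ⇒ znzzzzzCzzzzz   [C ::= z C z]
znzzzzzCzzzzz ⇒ znzzzzzzCzzzzzz   [C ::= z C z]
znzzzzzzCzzzzzz ⇒ znzzzzzzzCzzzzzzz   [C ::= z C z]
znzzzzzzzCzzzzzzz ⇒ znzzzzzzzjzzzzzzz   [C ::= j]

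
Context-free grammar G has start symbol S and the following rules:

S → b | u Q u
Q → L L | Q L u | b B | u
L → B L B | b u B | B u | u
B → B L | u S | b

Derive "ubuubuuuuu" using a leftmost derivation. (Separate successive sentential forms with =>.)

S => uQu   [S → u Q u]
uQu => ubBu   [Q → b B]
ubBu => ubBLu   [B → B L]
ubBLu => ubuSLu   [B → u S]
ubuSLu => ubuuQuLu   [S → u Q u]
ubuuQuLu => ubuuLLuLu   [Q → L L]
ubuuLLuLu => ubuuBuLuLu   [L → B u]
ubuuBuLuLu => ubuubuLuLu   [B → b]
ubuubuLuLu => ubuubuuuLu   [L → u]
ubuubuuuLu => ubuubuuuuu   [L → u]

S => uQu => ubBu => ubBLu => ubuSLu => ubuuQuLu => ubuuLLuLu => ubuuBuLuLu => ubuubuLuLu => ubuubuuuLu => ubuubuuuuu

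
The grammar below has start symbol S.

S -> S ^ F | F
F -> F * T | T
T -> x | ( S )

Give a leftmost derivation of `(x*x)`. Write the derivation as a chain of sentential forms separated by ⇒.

S ⇒ F   [S -> F]
F ⇒ T   [F -> T]
T ⇒ (S)   [T -> ( S )]
(S) ⇒ (F)   [S -> F]
(F) ⇒ (F*T)   [F -> F * T]
(F*T) ⇒ (T*T)   [F -> T]
(T*T) ⇒ (x*T)   [T -> x]
(x*T) ⇒ (x*x)   [T -> x]

S ⇒ F ⇒ T ⇒ (S) ⇒ (F) ⇒ (F*T) ⇒ (T*T) ⇒ (x*T) ⇒ (x*x)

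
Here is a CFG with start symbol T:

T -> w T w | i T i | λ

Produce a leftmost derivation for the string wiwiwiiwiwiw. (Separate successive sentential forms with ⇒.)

T⇒wTw⇒wiTiw⇒wiwTwiw⇒wiwiTiwiw⇒wiwiwTwiwiw⇒wiwiwiTiwiwiw⇒wiwiwiiwiwiw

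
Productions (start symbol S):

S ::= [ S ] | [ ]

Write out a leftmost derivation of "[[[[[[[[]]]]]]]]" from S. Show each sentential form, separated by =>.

S => [S]   [S ::= [ S ]]
[S] => [[S]]   [S ::= [ S ]]
[[S]] => [[[S]]]   [S ::= [ S ]]
[[[S]]] => [[[[S]]]]   [S ::= [ S ]]
[[[[S]]]] => [[[[[S]]]]]   [S ::= [ S ]]
[[[[[S]]]]] => [[[[[[S]]]]]]   [S ::= [ S ]]
[[[[[[S]]]]]] => [[[[[[[S]]]]]]]   [S ::= [ S ]]
[[[[[[[S]]]]]]] => [[[[[[[[]]]]]]]]   [S ::= [ ]]

S=>[S]=>[[S]]=>[[[S]]]=>[[[[S]]]]=>[[[[[S]]]]]=>[[[[[[S]]]]]]=>[[[[[[[S]]]]]]]=>[[[[[[[[]]]]]]]]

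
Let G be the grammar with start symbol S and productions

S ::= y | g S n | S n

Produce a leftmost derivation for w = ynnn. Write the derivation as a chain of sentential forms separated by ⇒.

S ⇒ Sn   [S ::= S n]
Sn ⇒ Snn   [S ::= S n]
Snn ⇒ Snnn   [S ::= S n]
Snnn ⇒ ynnn   [S ::= y]

S ⇒ Sn ⇒ Snn ⇒ Snnn ⇒ ynnn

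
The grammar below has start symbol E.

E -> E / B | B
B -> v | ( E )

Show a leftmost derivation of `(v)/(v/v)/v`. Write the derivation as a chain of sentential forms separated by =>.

E => E/B   [E -> E / B]
E/B => E/B/B   [E -> E / B]
E/B/B => B/B/B   [E -> B]
B/B/B => (E)/B/B   [B -> ( E )]
(E)/B/B => (B)/B/B   [E -> B]
(B)/B/B => (v)/B/B   [B -> v]
(v)/B/B => (v)/(E)/B   [B -> ( E )]
(v)/(E)/B => (v)/(E/B)/B   [E -> E / B]
(v)/(E/B)/B => (v)/(B/B)/B   [E -> B]
(v)/(B/B)/B => (v)/(v/B)/B   [B -> v]
(v)/(v/B)/B => (v)/(v/v)/B   [B -> v]
(v)/(v/v)/B => (v)/(v/v)/v   [B -> v]

E => E/B => E/B/B => B/B/B => (E)/B/B => (B)/B/B => (v)/B/B => (v)/(E)/B => (v)/(E/B)/B => (v)/(B/B)/B => (v)/(v/B)/B => (v)/(v/v)/B => (v)/(v/v)/v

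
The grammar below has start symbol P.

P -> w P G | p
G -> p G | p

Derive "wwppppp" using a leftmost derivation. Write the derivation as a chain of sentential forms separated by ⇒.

P ⇒ wPG ⇒ wwPGG ⇒ wwpGG ⇒ wwppGG ⇒ wwpppGG ⇒ wwppppG ⇒ wwppppp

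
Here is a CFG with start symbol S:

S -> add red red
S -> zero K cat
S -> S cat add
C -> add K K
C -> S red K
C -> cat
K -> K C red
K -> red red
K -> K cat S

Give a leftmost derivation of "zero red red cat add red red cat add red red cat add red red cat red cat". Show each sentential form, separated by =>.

S => zero K cat => zero K C red cat => zero K cat S C red cat => zero K cat S cat S C red cat => zero K cat S cat S cat S C red cat => zero red red cat S cat S cat S C red cat => zero red red cat add red red cat S cat S C red cat => zero red red cat add red red cat add red red cat S C red cat => zero red red cat add red red cat add red red cat add red red C red cat => zero red red cat add red red cat add red red cat add red red cat red cat

S => zero K cat   [S -> zero K cat]
zero K cat => zero K C red cat   [K -> K C red]
zero K C red cat => zero K cat S C red cat   [K -> K cat S]
zero K cat S C red cat => zero K cat S cat S C red cat   [K -> K cat S]
zero K cat S cat S C red cat => zero K cat S cat S cat S C red cat   [K -> K cat S]
zero K cat S cat S cat S C red cat => zero red red cat S cat S cat S C red cat   [K -> red red]
zero red red cat S cat S cat S C red cat => zero red red cat add red red cat S cat S C red cat   [S -> add red red]
zero red red cat add red red cat S cat S C red cat => zero red red cat add red red cat add red red cat S C red cat   [S -> add red red]
zero red red cat add red red cat add red red cat S C red cat => zero red red cat add red red cat add red red cat add red red C red cat   [S -> add red red]
zero red red cat add red red cat add red red cat add red red C red cat => zero red red cat add red red cat add red red cat add red red cat red cat   [C -> cat]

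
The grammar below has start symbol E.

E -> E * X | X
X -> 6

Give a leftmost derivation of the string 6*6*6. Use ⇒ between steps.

E ⇒ E*X ⇒ E*X*X ⇒ X*X*X ⇒ 6*X*X ⇒ 6*6*X ⇒ 6*6*6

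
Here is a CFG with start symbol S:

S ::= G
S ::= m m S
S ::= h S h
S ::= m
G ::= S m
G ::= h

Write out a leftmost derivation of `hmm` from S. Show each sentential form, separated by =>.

S=>G=>Sm=>Gm=>Smm=>Gmm=>hmm

S => G   [S ::= G]
G => Sm   [G ::= S m]
Sm => Gm   [S ::= G]
Gm => Smm   [G ::= S m]
Smm => Gmm   [S ::= G]
Gmm => hmm   [G ::= h]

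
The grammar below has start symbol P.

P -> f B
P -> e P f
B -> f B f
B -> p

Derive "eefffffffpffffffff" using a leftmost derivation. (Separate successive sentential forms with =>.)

P => ePf => eePff => eefBff => eeffBfff => eefffBffff => eeffffBfffff => eefffffBffffff => eeffffffBfffffff => eefffffffBffffffff => eefffffffpffffffff

P => ePf   [P -> e P f]
ePf => eePff   [P -> e P f]
eePff => eefBff   [P -> f B]
eefBff => eeffBfff   [B -> f B f]
eeffBfff => eefffBffff   [B -> f B f]
eefffBffff => eeffffBfffff   [B -> f B f]
eeffffBfffff => eefffffBffffff   [B -> f B f]
eefffffBffffff => eeffffffBfffffff   [B -> f B f]
eeffffffBfffffff => eefffffffBffffffff   [B -> f B f]
eefffffffBffffffff => eefffffffpffffffff   [B -> p]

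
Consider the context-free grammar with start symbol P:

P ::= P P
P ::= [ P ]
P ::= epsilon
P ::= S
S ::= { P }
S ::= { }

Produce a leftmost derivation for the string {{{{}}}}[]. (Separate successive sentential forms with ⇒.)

P ⇒ PP   [P ::= P P]
PP ⇒ SP   [P ::= S]
SP ⇒ {P}P   [S ::= { P }]
{P}P ⇒ {S}P   [P ::= S]
{S}P ⇒ {{P}}P   [S ::= { P }]
{{P}}P ⇒ {{S}}P   [P ::= S]
{{S}}P ⇒ {{{P}}}P   [S ::= { P }]
{{{P}}}P ⇒ {{{S}}}P   [P ::= S]
{{{S}}}P ⇒ {{{{}}}}P   [S ::= { }]
{{{{}}}}P ⇒ {{{{}}}}[P]   [P ::= [ P ]]
{{{{}}}}[P] ⇒ {{{{}}}}[]   [P ::= epsilon]

P ⇒ PP ⇒ SP ⇒ {P}P ⇒ {S}P ⇒ {{P}}P ⇒ {{S}}P ⇒ {{{P}}}P ⇒ {{{S}}}P ⇒ {{{{}}}}P ⇒ {{{{}}}}[P] ⇒ {{{{}}}}[]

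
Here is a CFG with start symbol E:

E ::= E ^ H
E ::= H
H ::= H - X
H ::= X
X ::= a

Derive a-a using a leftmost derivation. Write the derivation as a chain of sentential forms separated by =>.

E => H => H-X => X-X => a-X => a-a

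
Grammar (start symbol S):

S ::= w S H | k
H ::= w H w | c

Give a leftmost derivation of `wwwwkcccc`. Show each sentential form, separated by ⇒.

S ⇒ wSH ⇒ wwSHH ⇒ wwwSHHH ⇒ wwwwSHHHH ⇒ wwwwkHHHH ⇒ wwwwkcHHH ⇒ wwwwkccHH ⇒ wwwwkcccH ⇒ wwwwkcccc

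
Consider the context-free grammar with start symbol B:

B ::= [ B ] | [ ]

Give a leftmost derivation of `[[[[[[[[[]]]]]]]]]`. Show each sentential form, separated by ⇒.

B⇒[B]⇒[[B]]⇒[[[B]]]⇒[[[[B]]]]⇒[[[[[B]]]]]⇒[[[[[[B]]]]]]⇒[[[[[[[B]]]]]]]⇒[[[[[[[[B]]]]]]]]⇒[[[[[[[[[]]]]]]]]]

B ⇒ [B]   [B ::= [ B ]]
[B] ⇒ [[B]]   [B ::= [ B ]]
[[B]] ⇒ [[[B]]]   [B ::= [ B ]]
[[[B]]] ⇒ [[[[B]]]]   [B ::= [ B ]]
[[[[B]]]] ⇒ [[[[[B]]]]]   [B ::= [ B ]]
[[[[[B]]]]] ⇒ [[[[[[B]]]]]]   [B ::= [ B ]]
[[[[[[B]]]]]] ⇒ [[[[[[[B]]]]]]]   [B ::= [ B ]]
[[[[[[[B]]]]]]] ⇒ [[[[[[[[B]]]]]]]]   [B ::= [ B ]]
[[[[[[[[B]]]]]]]] ⇒ [[[[[[[[[]]]]]]]]]   [B ::= [ ]]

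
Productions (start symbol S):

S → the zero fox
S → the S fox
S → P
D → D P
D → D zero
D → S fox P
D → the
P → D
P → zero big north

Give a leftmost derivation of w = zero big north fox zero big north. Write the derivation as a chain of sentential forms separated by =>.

S => P   [S → P]
P => D   [P → D]
D => S fox P   [D → S fox P]
S fox P => P fox P   [S → P]
P fox P => zero big north fox P   [P → zero big north]
zero big north fox P => zero big north fox zero big north   [P → zero big north]

S => P => D => S fox P => P fox P => zero big north fox P => zero big north fox zero big north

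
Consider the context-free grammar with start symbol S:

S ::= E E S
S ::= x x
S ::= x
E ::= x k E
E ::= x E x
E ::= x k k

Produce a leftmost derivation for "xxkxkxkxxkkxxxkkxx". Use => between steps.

S => EES => xExES => xxkExES => xxkxkExES => xxkxkxkExES => xxkxkxkxExxES => xxkxkxkxxkkxxES => xxkxkxkxxkkxxxkkS => xxkxkxkxxkkxxxkkxx

S => EES   [S ::= E E S]
EES => xExES   [E ::= x E x]
xExES => xxkExES   [E ::= x k E]
xxkExES => xxkxkExES   [E ::= x k E]
xxkxkExES => xxkxkxkExES   [E ::= x k E]
xxkxkxkExES => xxkxkxkxExxES   [E ::= x E x]
xxkxkxkxExxES => xxkxkxkxxkkxxES   [E ::= x k k]
xxkxkxkxxkkxxES => xxkxkxkxxkkxxxkkS   [E ::= x k k]
xxkxkxkxxkkxxxkkS => xxkxkxkxxkkxxxkkxx   [S ::= x x]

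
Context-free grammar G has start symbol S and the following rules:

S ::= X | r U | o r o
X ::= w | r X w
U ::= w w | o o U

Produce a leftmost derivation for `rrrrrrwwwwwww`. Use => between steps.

S => X   [S ::= X]
X => rXw   [X ::= r X w]
rXw => rrXww   [X ::= r X w]
rrXww => rrrXwww   [X ::= r X w]
rrrXwww => rrrrXwwww   [X ::= r X w]
rrrrXwwww => rrrrrXwwwww   [X ::= r X w]
rrrrrXwwwww => rrrrrrXwwwwww   [X ::= r X w]
rrrrrrXwwwwww => rrrrrrwwwwwww   [X ::= w]

S=>X=>rXw=>rrXww=>rrrXwww=>rrrrXwwww=>rrrrrXwwwww=>rrrrrrXwwwwww=>rrrrrrwwwwwww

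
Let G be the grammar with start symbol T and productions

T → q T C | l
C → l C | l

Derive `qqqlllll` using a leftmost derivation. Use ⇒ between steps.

T ⇒ qTC   [T → q T C]
qTC ⇒ qqTCC   [T → q T C]
qqTCC ⇒ qqqTCCC   [T → q T C]
qqqTCCC ⇒ qqqlCCC   [T → l]
qqqlCCC ⇒ qqqllCC   [C → l]
qqqllCC ⇒ qqqlllC   [C → l]
qqqlllC ⇒ qqqllllC   [C → l C]
qqqllllC ⇒ qqqlllll   [C → l]

T⇒qTC⇒qqTCC⇒qqqTCCC⇒qqqlCCC⇒qqqllCC⇒qqqlllC⇒qqqllllC⇒qqqlllll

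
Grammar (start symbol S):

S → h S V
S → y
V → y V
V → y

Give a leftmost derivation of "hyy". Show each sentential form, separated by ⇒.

S⇒hSV⇒hyV⇒hyy

S ⇒ hSV   [S → h S V]
hSV ⇒ hyV   [S → y]
hyV ⇒ hyy   [V → y]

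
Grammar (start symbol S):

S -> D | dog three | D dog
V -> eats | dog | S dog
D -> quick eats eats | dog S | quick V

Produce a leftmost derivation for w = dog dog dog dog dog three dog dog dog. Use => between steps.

S => D => dog S => dog D dog => dog dog S dog => dog dog D dog dog => dog dog dog S dog dog => dog dog dog D dog dog dog => dog dog dog dog S dog dog dog => dog dog dog dog dog three dog dog dog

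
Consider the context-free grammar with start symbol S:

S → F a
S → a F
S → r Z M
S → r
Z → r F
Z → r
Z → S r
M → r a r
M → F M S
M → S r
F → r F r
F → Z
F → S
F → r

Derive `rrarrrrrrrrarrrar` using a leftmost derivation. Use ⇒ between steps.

S⇒rZM⇒rSrM⇒rrZMrM⇒rrSrMrM⇒rraFrMrM⇒rrarFrrMrM⇒rrarrFrrrMrM⇒rrarrZrrrMrM⇒rrarrrFrrrMrM⇒rrarrrrrrrMrM⇒rrarrrrrrrrarrM⇒rrarrrrrrrrarrrar

S ⇒ rZM   [S → r Z M]
rZM ⇒ rSrM   [Z → S r]
rSrM ⇒ rrZMrM   [S → r Z M]
rrZMrM ⇒ rrSrMrM   [Z → S r]
rrSrMrM ⇒ rraFrMrM   [S → a F]
rraFrMrM ⇒ rrarFrrMrM   [F → r F r]
rrarFrrMrM ⇒ rrarrFrrrMrM   [F → r F r]
rrarrFrrrMrM ⇒ rrarrZrrrMrM   [F → Z]
rrarrZrrrMrM ⇒ rrarrrFrrrMrM   [Z → r F]
rrarrrFrrrMrM ⇒ rrarrrrrrrMrM   [F → r]
rrarrrrrrrMrM ⇒ rrarrrrrrrrarrM   [M → r a r]
rrarrrrrrrrarrM ⇒ rrarrrrrrrrarrrar   [M → r a r]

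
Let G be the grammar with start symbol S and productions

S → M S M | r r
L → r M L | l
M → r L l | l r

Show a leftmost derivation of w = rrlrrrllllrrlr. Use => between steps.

S => MSM   [S → M S M]
MSM => rLlSM   [M → r L l]
rLlSM => rrMLlSM   [L → r M L]
rrMLlSM => rrlrLlSM   [M → l r]
rrlrLlSM => rrlrrMLlSM   [L → r M L]
rrlrrMLlSM => rrlrrrLlLlSM   [M → r L l]
rrlrrrLlLlSM => rrlrrrllLlSM   [L → l]
rrlrrrllLlSM => rrlrrrllllSM   [L → l]
rrlrrrllllSM => rrlrrrllllrrM   [S → r r]
rrlrrrllllrrM => rrlrrrllllrrlr   [M → l r]

S => MSM => rLlSM => rrMLlSM => rrlrLlSM => rrlrrMLlSM => rrlrrrLlLlSM => rrlrrrllLlSM => rrlrrrllllSM => rrlrrrllllrrM => rrlrrrllllrrlr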